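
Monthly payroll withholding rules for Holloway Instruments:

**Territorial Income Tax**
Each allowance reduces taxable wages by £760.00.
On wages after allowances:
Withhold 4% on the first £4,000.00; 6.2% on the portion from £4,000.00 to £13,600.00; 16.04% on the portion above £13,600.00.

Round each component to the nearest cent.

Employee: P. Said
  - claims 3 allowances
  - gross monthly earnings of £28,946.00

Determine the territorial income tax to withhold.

£2,850.99

Territorial Income Tax: taxable = £28,946.00 − 3×£760.00 = £26,666.00
  £755.20 + 16.04% × (£26,666.00 − £13,600.00) = £755.20 + 16.04% × £13,066.00 = £2,850.99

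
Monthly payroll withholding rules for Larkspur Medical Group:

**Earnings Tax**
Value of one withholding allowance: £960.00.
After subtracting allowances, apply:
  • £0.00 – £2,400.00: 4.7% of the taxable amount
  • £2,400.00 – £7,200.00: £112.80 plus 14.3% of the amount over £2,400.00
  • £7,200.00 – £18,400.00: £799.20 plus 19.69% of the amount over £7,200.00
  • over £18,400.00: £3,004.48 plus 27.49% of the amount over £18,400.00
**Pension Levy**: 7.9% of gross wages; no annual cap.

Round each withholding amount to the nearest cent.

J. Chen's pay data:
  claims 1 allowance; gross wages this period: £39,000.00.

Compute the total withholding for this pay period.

£11,484.52

Earnings Tax: taxable = £39,000.00 − 1×£960.00 = £38,040.00
  £3,004.48 + 27.49% × (£38,040.00 − £18,400.00) = £3,004.48 + 27.49% × £19,640.00 = £8,403.52
Pension Levy: 7.9% × £39,000.00 = £3,081.00
Total: £8,403.52 + £3,081.00 = £11,484.52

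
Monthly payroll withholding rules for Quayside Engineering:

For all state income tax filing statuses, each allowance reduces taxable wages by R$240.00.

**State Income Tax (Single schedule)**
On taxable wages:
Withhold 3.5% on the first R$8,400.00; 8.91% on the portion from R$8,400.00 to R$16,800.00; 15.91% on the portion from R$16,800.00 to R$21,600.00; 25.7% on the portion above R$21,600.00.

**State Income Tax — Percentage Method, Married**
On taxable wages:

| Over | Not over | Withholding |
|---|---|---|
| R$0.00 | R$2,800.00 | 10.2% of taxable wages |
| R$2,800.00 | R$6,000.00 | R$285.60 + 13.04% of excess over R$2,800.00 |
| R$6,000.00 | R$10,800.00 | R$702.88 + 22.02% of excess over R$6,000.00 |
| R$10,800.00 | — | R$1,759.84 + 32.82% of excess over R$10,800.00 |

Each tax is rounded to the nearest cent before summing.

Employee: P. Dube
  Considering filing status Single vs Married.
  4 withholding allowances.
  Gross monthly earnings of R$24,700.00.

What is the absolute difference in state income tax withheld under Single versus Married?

R$3,650.65

State Income Tax (Single): taxable = R$24,700.00 − 4×R$240.00 = R$23,740.00
  R$1,806.12 + 25.7% × (R$23,740.00 − R$21,600.00) = R$1,806.12 + 25.7% × R$2,140.00 = R$2,356.10
State Income Tax (Married): taxable = R$24,700.00 − 4×R$240.00 = R$23,740.00
  R$1,759.84 + 32.82% × (R$23,740.00 − R$10,800.00) = R$1,759.84 + 32.82% × R$12,940.00 = R$6,006.75
Difference: |R$2,356.10 − R$6,006.75| = R$3,650.65 (higher under Married)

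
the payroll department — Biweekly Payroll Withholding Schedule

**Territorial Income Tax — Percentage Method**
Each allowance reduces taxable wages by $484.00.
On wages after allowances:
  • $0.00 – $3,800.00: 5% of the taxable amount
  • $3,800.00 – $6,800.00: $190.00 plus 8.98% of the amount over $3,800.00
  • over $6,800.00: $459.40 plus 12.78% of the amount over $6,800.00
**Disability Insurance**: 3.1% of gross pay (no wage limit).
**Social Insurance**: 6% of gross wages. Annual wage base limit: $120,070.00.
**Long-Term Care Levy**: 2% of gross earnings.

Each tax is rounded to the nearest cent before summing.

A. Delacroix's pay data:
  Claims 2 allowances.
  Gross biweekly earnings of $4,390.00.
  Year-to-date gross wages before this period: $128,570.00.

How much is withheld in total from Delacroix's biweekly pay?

Territorial Income Tax: taxable = $4,390.00 − 2×$484.00 = $3,422.00
  5% × $3,422.00 = $171.10
Disability Insurance: 3.1% × $4,390.00 = $136.09
Social Insurance: YTD $128,570.00 ≥ cap $120,070.00 → $0.00
Long-Term Care Levy: 2% × $4,390.00 = $87.80
Total: $171.10 + $136.09 + $0.00 + $87.80 = $394.99

$394.99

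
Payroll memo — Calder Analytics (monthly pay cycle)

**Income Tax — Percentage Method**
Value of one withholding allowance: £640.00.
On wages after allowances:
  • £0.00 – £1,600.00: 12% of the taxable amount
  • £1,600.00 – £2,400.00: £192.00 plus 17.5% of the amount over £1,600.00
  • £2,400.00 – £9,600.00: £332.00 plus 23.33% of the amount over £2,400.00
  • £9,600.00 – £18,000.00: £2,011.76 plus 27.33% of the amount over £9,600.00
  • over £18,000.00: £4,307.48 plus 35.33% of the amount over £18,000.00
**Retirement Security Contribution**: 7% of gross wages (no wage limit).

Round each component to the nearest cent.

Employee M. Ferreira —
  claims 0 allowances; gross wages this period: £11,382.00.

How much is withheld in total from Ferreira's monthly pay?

£3,295.52

Income Tax: taxable = £11,382.00
  £2,011.76 + 27.33% × (£11,382.00 − £9,600.00) = £2,011.76 + 27.33% × £1,782.00 = £2,498.78
Retirement Security Contribution: 7% × £11,382.00 = £796.74
Total: £2,498.78 + £796.74 = £3,295.52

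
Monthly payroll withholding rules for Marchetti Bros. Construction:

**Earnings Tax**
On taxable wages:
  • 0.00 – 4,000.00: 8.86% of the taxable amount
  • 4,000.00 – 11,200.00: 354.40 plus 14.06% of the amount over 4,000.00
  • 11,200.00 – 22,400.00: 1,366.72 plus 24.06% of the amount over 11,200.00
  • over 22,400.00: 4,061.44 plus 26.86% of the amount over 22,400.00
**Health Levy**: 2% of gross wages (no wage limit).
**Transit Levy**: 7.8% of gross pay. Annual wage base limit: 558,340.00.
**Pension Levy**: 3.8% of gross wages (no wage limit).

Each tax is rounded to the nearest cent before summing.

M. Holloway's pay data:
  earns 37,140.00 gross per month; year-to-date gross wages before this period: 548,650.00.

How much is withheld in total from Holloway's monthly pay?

Earnings Tax: taxable = 37,140.00
  4,061.44 + 26.86% × (37,140.00 − 22,400.00) = 4,061.44 + 26.86% × 14,740.00 = 8,020.60
Health Levy: 2% × 37,140.00 = 742.80
Transit Levy: cap 558,340.00 − YTD 548,650.00 = 9,690.00 subject; 7.8% × 9,690.00 = 755.82
Pension Levy: 3.8% × 37,140.00 = 1,411.32
Total: 8,020.60 + 742.80 + 755.82 + 1,411.32 = 10,930.54

10,930.54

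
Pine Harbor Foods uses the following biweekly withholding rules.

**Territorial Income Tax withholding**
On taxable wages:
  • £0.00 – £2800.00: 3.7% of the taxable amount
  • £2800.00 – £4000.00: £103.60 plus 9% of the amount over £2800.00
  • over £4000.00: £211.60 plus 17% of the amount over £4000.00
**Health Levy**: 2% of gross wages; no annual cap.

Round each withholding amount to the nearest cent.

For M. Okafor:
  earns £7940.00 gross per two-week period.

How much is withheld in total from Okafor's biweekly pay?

£1040.20

Territorial Income Tax: taxable = £7940.00
  £211.60 + 17% × (£7940.00 − £4000.00) = £211.60 + 17% × £3940.00 = £881.40
Health Levy: 2% × £7940.00 = £158.80
Total: £881.40 + £158.80 = £1040.20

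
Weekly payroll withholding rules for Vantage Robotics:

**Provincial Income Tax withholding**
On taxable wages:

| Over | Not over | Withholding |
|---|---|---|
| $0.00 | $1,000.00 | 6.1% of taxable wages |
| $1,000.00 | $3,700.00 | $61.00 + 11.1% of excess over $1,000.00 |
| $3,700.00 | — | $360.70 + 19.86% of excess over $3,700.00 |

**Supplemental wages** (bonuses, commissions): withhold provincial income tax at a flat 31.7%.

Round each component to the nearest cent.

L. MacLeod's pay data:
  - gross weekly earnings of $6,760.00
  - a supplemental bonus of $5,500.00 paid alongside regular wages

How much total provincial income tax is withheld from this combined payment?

$2,711.92

Provincial Income Tax: taxable = $6,760.00
  $360.70 + 19.86% × ($6,760.00 − $3,700.00) = $360.70 + 19.86% × $3,060.00 = $968.42
Supplemental (31.7% flat on bonus): 31.7% × $5,500.00 = $1,743.50
Total provincial income tax: $968.42 + $1,743.50 = $2,711.92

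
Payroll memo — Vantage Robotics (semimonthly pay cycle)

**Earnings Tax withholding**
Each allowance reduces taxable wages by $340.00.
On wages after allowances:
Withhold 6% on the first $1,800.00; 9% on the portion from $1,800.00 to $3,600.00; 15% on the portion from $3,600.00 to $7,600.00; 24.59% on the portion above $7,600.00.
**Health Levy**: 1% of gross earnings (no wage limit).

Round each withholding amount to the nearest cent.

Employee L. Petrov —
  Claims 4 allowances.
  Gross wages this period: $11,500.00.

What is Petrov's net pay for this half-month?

Earnings Tax: taxable = $11,500.00 − 4×$340.00 = $10,140.00
  $870.00 + 24.59% × ($10,140.00 − $7,600.00) = $870.00 + 24.59% × $2,540.00 = $1,494.59
Health Levy: 1% × $11,500.00 = $115.00
Total withheld: $1,494.59 + $115.00 = $1,609.59
Net pay: $11,500.00 − $1,609.59 = $9,890.41

$9,890.41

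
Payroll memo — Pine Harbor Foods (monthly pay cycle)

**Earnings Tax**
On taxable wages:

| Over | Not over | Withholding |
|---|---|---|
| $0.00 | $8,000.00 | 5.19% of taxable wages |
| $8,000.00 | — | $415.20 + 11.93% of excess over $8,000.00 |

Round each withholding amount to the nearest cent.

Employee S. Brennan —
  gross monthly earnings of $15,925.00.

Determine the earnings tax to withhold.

$1,360.65

Earnings Tax: taxable = $15,925.00
  $415.20 + 11.93% × ($15,925.00 − $8,000.00) = $415.20 + 11.93% × $7,925.00 = $1,360.65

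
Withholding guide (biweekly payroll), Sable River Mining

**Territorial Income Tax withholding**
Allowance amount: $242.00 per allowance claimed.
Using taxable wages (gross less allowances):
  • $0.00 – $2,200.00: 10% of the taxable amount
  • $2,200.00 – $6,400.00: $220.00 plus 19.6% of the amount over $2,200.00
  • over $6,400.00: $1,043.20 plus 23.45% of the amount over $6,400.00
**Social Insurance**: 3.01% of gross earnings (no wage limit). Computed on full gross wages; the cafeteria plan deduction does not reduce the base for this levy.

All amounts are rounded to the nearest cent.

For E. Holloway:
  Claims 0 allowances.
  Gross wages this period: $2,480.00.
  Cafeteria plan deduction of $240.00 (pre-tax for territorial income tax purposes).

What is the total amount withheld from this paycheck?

Territorial Income Tax: taxable = $2,480.00 − $240.00 = $2,240.00
  $220.00 + 19.6% × ($2,240.00 − $2,200.00) = $220.00 + 19.6% × $40.00 = $227.84
Social Insurance: 3.01% × $2,480.00 = $74.65
Total: $227.84 + $74.65 = $302.49

$302.49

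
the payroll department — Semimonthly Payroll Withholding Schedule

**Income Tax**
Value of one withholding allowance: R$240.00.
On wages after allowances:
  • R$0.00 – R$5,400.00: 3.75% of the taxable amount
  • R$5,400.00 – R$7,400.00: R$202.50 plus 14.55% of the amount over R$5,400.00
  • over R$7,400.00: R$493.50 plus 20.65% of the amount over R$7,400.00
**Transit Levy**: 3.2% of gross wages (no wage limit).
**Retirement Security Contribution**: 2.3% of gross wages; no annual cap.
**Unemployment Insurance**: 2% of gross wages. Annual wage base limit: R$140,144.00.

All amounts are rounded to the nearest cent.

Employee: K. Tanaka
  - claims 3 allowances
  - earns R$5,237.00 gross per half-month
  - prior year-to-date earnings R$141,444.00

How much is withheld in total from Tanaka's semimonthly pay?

R$457.42

Income Tax: taxable = R$5,237.00 − 3×R$240.00 = R$4,517.00
  3.75% × R$4,517.00 = R$169.39
Transit Levy: 3.2% × R$5,237.00 = R$167.58
Retirement Security Contribution: 2.3% × R$5,237.00 = R$120.45
Unemployment Insurance: YTD R$141,444.00 ≥ cap R$140,144.00 → R$0.00
Total: R$169.39 + R$167.58 + R$120.45 + R$0.00 = R$457.42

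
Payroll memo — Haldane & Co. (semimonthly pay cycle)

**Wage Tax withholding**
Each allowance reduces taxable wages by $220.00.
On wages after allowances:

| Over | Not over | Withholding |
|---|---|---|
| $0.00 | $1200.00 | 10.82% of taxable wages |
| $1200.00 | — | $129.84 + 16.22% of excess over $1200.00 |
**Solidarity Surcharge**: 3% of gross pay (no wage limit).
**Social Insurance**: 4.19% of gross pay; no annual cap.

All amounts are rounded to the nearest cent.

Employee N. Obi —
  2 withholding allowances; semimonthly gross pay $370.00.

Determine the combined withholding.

$26.60

Wage Tax: taxable = $370.00 − 2×$220.00 = $-70.00
  Taxable ≤ 0 → $0.00
Solidarity Surcharge: 3% × $370.00 = $11.10
Social Insurance: 4.19% × $370.00 = $15.50
Total: $0.00 + $11.10 + $15.50 = $26.60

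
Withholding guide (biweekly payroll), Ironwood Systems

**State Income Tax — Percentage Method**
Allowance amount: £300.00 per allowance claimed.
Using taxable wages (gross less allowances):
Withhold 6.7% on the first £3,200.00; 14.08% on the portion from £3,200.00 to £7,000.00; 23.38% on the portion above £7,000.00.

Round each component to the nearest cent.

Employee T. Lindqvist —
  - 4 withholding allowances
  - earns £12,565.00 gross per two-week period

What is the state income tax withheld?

State Income Tax: taxable = £12,565.00 − 4×£300.00 = £11,365.00
  £749.44 + 23.38% × (£11,365.00 − £7,000.00) = £749.44 + 23.38% × £4,365.00 = £1,769.98

£1,769.98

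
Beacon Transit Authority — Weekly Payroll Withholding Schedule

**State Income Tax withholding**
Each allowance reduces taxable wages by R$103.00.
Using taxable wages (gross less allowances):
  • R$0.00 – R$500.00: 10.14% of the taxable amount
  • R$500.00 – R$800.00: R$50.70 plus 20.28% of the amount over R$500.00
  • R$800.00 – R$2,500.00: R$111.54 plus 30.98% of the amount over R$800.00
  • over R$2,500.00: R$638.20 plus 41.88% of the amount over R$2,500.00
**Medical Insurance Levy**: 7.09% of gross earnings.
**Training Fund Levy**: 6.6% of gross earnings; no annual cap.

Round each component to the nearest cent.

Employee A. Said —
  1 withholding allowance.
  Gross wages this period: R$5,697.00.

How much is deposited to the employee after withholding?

R$2,983.11

State Income Tax: taxable = R$5,697.00 − 1×R$103.00 = R$5,594.00
  R$638.20 + 41.88% × (R$5,594.00 − R$2,500.00) = R$638.20 + 41.88% × R$3,094.00 = R$1,933.97
Medical Insurance Levy: 7.09% × R$5,697.00 = R$403.92
Training Fund Levy: 6.6% × R$5,697.00 = R$376.00
Total withheld: R$1,933.97 + R$403.92 + R$376.00 = R$2,713.89
Net pay: R$5,697.00 − R$2,713.89 = R$2,983.11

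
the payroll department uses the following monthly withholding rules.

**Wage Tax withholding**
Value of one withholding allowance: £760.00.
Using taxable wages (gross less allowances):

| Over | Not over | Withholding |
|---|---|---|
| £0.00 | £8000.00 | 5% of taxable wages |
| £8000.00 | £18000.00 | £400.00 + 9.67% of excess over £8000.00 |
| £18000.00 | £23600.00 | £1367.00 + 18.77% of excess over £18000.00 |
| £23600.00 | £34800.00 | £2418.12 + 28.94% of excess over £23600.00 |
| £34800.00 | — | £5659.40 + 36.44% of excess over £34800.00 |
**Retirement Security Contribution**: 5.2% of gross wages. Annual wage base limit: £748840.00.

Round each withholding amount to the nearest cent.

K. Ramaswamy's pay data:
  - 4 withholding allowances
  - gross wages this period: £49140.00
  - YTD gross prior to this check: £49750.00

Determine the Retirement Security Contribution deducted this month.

£2555.28

Retirement Security Contribution: 5.2% × £49140.00 = £2555.28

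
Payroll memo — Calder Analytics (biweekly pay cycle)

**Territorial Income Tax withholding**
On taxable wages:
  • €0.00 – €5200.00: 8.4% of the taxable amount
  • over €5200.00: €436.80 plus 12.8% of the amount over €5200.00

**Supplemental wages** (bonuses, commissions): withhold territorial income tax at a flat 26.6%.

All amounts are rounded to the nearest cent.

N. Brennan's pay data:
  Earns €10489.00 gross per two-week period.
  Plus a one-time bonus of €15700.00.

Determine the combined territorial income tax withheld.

Territorial Income Tax: taxable = €10489.00
  €436.80 + 12.8% × (€10489.00 − €5200.00) = €436.80 + 12.8% × €5289.00 = €1113.79
Supplemental (26.6% flat on bonus): 26.6% × €15700.00 = €4176.20
Total territorial income tax: €1113.79 + €4176.20 = €5289.99

€5289.99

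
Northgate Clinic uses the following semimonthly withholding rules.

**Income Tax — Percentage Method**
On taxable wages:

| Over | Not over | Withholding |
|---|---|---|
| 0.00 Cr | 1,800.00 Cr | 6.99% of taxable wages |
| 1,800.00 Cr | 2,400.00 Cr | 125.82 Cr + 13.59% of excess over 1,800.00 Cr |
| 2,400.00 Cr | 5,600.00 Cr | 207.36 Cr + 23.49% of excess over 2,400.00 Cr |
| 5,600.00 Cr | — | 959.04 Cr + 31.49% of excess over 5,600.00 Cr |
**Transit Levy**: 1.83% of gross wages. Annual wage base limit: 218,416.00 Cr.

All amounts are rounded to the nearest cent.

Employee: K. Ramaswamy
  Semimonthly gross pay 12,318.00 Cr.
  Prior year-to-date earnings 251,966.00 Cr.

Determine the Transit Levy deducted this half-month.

Transit Levy: YTD 251,966.00 Cr ≥ cap 218,416.00 Cr → 0.00 Cr

0.00 Cr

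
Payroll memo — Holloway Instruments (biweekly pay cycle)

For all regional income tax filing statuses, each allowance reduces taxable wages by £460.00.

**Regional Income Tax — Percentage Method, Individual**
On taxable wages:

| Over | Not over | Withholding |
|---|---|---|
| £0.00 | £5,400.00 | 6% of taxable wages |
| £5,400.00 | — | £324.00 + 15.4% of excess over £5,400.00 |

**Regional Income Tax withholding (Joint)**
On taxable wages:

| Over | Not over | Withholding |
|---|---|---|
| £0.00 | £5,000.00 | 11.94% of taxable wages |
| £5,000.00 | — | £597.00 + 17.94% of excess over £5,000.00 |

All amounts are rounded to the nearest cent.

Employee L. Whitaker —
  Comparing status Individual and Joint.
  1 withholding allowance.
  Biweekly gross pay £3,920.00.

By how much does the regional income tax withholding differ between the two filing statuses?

£205.52

Regional Income Tax (Individual): taxable = £3,920.00 − 1×£460.00 = £3,460.00
  6% × £3,460.00 = £207.60
Regional Income Tax (Joint): taxable = £3,920.00 − 1×£460.00 = £3,460.00
  11.94% × £3,460.00 = £413.12
Difference: |£207.60 − £413.12| = £205.52 (higher under Joint)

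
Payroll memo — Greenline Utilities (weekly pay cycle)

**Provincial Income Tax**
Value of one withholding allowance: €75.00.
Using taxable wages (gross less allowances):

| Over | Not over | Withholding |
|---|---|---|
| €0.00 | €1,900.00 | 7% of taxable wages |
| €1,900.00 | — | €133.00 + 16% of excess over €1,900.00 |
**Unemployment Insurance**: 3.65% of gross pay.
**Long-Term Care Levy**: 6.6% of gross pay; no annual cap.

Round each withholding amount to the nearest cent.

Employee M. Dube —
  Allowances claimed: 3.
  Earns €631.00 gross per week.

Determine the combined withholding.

€93.10

Provincial Income Tax: taxable = €631.00 − 3×€75.00 = €406.00
  7% × €406.00 = €28.42
Unemployment Insurance: 3.65% × €631.00 = €23.03
Long-Term Care Levy: 6.6% × €631.00 = €41.65
Total: €28.42 + €23.03 + €41.65 = €93.10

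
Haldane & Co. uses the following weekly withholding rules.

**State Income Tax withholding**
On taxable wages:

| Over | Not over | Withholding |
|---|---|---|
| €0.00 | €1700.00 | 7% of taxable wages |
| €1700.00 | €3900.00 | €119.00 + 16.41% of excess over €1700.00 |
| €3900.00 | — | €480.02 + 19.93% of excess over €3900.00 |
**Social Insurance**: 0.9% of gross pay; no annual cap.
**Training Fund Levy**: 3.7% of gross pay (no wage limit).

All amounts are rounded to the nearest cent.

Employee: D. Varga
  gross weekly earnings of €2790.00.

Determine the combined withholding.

State Income Tax: taxable = €2790.00
  €119.00 + 16.41% × (€2790.00 − €1700.00) = €119.00 + 16.41% × €1090.00 = €297.87
Social Insurance: 0.9% × €2790.00 = €25.11
Training Fund Levy: 3.7% × €2790.00 = €103.23
Total: €297.87 + €25.11 + €103.23 = €426.21

€426.21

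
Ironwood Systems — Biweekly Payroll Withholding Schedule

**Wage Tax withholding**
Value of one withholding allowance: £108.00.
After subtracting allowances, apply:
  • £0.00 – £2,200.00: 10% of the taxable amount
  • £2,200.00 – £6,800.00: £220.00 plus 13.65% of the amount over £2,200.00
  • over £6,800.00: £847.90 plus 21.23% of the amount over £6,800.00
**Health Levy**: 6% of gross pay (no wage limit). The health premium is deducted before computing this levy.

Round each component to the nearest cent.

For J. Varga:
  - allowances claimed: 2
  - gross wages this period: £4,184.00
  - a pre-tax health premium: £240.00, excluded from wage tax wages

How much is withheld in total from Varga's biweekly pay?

Wage Tax: taxable = £4,184.00 − £240.00 − 2×£108.00 = £3,728.00
  £220.00 + 13.65% × (£3,728.00 − £2,200.00) = £220.00 + 13.65% × £1,528.00 = £428.57
Health Levy: 6% × £3,944.00 = £236.64
Total: £428.57 + £236.64 = £665.21

£665.21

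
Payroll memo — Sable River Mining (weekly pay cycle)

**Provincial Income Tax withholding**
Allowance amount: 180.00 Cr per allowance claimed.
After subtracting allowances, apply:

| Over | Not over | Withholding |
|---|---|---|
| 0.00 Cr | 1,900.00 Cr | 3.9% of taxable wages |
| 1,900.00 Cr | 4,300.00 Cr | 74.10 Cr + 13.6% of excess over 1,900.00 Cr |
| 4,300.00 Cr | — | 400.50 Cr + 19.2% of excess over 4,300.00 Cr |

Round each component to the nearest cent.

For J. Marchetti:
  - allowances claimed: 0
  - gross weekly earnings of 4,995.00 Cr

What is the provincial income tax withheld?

533.94 Cr

Provincial Income Tax: taxable = 4,995.00 Cr
  400.50 Cr + 19.2% × (4,995.00 Cr − 4,300.00 Cr) = 400.50 Cr + 19.2% × 695.00 Cr = 533.94 Cr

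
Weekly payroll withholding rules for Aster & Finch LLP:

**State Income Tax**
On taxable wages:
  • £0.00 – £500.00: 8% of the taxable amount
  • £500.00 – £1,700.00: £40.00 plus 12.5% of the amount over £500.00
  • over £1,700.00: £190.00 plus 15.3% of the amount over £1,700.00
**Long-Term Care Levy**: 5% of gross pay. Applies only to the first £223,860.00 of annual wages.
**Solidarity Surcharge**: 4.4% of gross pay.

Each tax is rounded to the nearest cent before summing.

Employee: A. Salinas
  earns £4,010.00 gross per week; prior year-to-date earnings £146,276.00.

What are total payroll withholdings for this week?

State Income Tax: taxable = £4,010.00
  £190.00 + 15.3% × (£4,010.00 − £1,700.00) = £190.00 + 15.3% × £2,310.00 = £543.43
Long-Term Care Levy: 5% × £4,010.00 = £200.50
Solidarity Surcharge: 4.4% × £4,010.00 = £176.44
Total: £543.43 + £200.50 + £176.44 = £920.37

£920.37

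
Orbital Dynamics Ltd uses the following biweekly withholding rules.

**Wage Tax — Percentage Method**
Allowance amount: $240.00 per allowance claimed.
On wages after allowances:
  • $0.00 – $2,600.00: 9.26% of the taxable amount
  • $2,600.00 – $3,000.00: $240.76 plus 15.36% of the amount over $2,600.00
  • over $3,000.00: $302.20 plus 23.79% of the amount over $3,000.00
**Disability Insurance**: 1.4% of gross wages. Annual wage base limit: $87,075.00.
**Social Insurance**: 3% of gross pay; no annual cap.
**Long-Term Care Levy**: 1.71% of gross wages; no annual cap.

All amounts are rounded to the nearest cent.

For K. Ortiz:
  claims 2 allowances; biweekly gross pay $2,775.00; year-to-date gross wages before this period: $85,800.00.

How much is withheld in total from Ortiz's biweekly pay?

$361.07

Wage Tax: taxable = $2,775.00 − 2×$240.00 = $2,295.00
  9.26% × $2,295.00 = $212.52
Disability Insurance: cap $87,075.00 − YTD $85,800.00 = $1,275.00 subject; 1.4% × $1,275.00 = $17.85
Social Insurance: 3% × $2,775.00 = $83.25
Long-Term Care Levy: 1.71% × $2,775.00 = $47.45
Total: $212.52 + $17.85 + $83.25 + $47.45 = $361.07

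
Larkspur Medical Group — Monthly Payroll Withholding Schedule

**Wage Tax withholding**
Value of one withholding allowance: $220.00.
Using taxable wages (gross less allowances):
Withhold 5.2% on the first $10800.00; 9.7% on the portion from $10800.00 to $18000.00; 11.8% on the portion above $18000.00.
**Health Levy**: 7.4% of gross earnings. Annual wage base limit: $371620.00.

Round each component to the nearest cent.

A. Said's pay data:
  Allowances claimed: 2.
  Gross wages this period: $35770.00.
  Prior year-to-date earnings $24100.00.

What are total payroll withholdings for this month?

Wage Tax: taxable = $35770.00 − 2×$220.00 = $35330.00
  $1260.00 + 11.8% × ($35330.00 − $18000.00) = $1260.00 + 11.8% × $17330.00 = $3304.94
Health Levy: 7.4% × $35770.00 = $2646.98
Total: $3304.94 + $2646.98 = $5951.92

$5951.92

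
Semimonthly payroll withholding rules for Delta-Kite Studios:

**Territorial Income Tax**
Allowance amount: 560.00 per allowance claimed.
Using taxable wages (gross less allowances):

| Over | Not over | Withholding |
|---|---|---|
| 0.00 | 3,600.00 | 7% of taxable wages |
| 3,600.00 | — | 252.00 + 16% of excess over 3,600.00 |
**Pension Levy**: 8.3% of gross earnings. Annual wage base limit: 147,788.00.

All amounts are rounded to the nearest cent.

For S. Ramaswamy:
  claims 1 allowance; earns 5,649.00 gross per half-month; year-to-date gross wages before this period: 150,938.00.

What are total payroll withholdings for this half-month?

Territorial Income Tax: taxable = 5,649.00 − 1×560.00 = 5,089.00
  252.00 + 16% × (5,089.00 − 3,600.00) = 252.00 + 16% × 1,489.00 = 490.24
Pension Levy: YTD 150,938.00 ≥ cap 147,788.00 → 0.00
Total: 490.24 + 0.00 = 490.24

490.24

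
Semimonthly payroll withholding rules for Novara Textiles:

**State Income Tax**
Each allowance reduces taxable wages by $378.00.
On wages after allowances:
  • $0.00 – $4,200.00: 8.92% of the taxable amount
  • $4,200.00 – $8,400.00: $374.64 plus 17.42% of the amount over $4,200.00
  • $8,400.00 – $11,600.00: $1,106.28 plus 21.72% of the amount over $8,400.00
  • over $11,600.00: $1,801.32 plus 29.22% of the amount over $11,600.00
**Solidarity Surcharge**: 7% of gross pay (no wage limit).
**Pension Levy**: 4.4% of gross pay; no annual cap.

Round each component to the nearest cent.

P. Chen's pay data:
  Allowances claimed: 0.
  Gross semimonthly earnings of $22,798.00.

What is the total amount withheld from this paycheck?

State Income Tax: taxable = $22,798.00
  $1,801.32 + 29.22% × ($22,798.00 − $11,600.00) = $1,801.32 + 29.22% × $11,198.00 = $5,073.38
Solidarity Surcharge: 7% × $22,798.00 = $1,595.86
Pension Levy: 4.4% × $22,798.00 = $1,003.11
Total: $5,073.38 + $1,595.86 + $1,003.11 = $7,672.35

$7,672.35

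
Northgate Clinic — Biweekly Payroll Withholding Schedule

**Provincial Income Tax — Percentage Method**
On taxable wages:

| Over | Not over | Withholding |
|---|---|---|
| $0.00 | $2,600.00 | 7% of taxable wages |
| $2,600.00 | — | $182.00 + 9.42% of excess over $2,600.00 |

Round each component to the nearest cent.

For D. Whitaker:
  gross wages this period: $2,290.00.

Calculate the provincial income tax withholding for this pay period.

$160.30

Provincial Income Tax: taxable = $2,290.00
  7% × $2,290.00 = $160.30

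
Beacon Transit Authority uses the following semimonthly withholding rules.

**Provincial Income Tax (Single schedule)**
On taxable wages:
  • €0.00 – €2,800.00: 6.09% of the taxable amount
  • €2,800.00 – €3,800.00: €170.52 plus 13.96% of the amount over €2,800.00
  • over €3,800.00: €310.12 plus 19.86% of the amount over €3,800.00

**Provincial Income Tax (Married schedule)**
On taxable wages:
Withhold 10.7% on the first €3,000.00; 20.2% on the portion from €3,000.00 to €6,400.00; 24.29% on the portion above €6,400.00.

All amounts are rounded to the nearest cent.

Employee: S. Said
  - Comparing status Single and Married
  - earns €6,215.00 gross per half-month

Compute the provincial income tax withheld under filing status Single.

Provincial Income Tax (Single): taxable = €6,215.00
  €310.12 + 19.86% × (€6,215.00 − €3,800.00) = €310.12 + 19.86% × €2,415.00 = €789.74

€789.74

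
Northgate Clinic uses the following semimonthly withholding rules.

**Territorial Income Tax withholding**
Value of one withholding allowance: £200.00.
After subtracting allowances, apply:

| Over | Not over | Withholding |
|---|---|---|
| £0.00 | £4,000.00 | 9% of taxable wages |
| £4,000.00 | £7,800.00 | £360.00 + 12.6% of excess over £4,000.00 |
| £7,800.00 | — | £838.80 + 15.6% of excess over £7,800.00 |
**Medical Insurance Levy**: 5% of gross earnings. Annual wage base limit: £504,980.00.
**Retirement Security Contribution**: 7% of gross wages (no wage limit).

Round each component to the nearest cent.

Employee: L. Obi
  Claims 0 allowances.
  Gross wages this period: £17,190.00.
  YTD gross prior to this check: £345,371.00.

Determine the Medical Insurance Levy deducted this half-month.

Medical Insurance Levy: 5% × £17,190.00 = £859.50

£859.50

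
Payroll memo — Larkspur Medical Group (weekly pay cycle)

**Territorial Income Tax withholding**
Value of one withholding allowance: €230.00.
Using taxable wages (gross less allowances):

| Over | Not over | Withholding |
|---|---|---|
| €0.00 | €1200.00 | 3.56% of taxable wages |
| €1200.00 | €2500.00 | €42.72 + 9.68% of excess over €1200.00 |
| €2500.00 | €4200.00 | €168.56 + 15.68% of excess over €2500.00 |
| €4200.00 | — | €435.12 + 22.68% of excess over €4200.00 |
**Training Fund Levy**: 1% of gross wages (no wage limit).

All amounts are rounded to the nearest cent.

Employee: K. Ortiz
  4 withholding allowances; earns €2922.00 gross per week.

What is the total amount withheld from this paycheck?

Territorial Income Tax: taxable = €2922.00 − 4×€230.00 = €2002.00
  €42.72 + 9.68% × (€2002.00 − €1200.00) = €42.72 + 9.68% × €802.00 = €120.35
Training Fund Levy: 1% × €2922.00 = €29.22
Total: €120.35 + €29.22 = €149.57

€149.57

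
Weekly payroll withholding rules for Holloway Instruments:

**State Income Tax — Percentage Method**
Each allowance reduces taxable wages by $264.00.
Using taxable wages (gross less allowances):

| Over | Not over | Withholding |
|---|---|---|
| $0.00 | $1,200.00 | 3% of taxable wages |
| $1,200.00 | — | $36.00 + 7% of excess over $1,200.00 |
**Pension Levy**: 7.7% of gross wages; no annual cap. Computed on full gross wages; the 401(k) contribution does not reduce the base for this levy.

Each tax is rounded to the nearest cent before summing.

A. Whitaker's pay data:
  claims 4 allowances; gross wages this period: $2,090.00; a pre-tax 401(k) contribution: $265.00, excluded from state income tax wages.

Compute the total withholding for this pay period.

$184.00

State Income Tax: taxable = $2,090.00 − $265.00 − 4×$264.00 = $769.00
  3% × $769.00 = $23.07
Pension Levy: 7.7% × $2,090.00 = $160.93
Total: $23.07 + $160.93 = $184.00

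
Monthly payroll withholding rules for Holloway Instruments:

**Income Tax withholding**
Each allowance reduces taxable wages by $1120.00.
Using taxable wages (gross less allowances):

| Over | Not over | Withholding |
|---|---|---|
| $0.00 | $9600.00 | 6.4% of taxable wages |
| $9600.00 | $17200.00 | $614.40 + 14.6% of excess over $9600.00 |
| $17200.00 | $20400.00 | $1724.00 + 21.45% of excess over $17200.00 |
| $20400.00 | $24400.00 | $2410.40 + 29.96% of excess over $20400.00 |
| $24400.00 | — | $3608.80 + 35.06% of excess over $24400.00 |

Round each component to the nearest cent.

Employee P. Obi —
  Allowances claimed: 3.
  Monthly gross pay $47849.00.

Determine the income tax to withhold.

$10652.00

Income Tax: taxable = $47849.00 − 3×$1120.00 = $44489.00
  $3608.80 + 35.06% × ($44489.00 − $24400.00) = $3608.80 + 35.06% × $20089.00 = $10652.00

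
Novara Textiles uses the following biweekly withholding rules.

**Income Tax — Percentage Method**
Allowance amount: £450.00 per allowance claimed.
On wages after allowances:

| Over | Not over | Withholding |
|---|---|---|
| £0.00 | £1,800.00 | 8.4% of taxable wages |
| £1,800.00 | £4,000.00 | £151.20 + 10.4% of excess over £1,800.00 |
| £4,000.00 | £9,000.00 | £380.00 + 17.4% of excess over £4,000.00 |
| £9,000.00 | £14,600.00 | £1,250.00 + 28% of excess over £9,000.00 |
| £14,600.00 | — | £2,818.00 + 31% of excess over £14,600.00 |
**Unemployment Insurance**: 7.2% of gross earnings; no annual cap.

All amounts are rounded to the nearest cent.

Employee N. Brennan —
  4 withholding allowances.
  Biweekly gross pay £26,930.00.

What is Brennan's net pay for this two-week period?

£18,908.74

Income Tax: taxable = £26,930.00 − 4×£450.00 = £25,130.00
  £2,818.00 + 31% × (£25,130.00 − £14,600.00) = £2,818.00 + 31% × £10,530.00 = £6,082.30
Unemployment Insurance: 7.2% × £26,930.00 = £1,938.96
Total withheld: £6,082.30 + £1,938.96 = £8,021.26
Net pay: £26,930.00 − £8,021.26 = £18,908.74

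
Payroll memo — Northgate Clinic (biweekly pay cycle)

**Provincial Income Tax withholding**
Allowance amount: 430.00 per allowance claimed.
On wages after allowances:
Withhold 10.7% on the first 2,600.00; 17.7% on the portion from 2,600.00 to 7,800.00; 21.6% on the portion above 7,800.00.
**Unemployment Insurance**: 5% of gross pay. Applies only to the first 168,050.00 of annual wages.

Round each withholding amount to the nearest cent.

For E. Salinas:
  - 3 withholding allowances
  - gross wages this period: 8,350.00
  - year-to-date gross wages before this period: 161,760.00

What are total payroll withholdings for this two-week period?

1,382.12

Provincial Income Tax: taxable = 8,350.00 − 3×430.00 = 7,060.00
  278.20 + 17.7% × (7,060.00 − 2,600.00) = 278.20 + 17.7% × 4,460.00 = 1,067.62
Unemployment Insurance: cap 168,050.00 − YTD 161,760.00 = 6,290.00 subject; 5% × 6,290.00 = 314.50
Total: 1,067.62 + 314.50 = 1,382.12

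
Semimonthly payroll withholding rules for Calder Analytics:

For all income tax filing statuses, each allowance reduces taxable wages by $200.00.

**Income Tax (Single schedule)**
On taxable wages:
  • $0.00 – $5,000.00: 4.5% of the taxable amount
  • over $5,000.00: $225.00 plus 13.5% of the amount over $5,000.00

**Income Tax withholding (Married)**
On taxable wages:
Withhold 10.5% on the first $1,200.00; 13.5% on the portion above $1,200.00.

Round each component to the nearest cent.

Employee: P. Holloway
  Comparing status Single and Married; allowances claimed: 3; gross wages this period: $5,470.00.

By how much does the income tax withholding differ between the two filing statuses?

$402.30

Income Tax (Single): taxable = $5,470.00 − 3×$200.00 = $4,870.00
  4.5% × $4,870.00 = $219.15
Income Tax (Married): taxable = $5,470.00 − 3×$200.00 = $4,870.00
  $126.00 + 13.5% × ($4,870.00 − $1,200.00) = $126.00 + 13.5% × $3,670.00 = $621.45
Difference: |$219.15 − $621.45| = $402.30 (higher under Married)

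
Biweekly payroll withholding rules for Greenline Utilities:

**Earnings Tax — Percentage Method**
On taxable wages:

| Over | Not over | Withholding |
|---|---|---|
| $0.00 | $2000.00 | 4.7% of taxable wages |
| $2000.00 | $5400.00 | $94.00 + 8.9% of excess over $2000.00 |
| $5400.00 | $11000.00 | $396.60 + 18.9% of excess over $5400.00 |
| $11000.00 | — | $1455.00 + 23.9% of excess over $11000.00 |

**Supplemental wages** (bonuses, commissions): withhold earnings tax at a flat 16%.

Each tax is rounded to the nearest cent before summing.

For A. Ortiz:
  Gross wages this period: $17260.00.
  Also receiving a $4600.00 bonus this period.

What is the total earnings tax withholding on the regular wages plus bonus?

Earnings Tax: taxable = $17260.00
  $1455.00 + 23.9% × ($17260.00 − $11000.00) = $1455.00 + 23.9% × $6260.00 = $2951.14
Supplemental (16% flat on bonus): 16% × $4600.00 = $736.00
Total earnings tax: $2951.14 + $736.00 = $3687.14

$3687.14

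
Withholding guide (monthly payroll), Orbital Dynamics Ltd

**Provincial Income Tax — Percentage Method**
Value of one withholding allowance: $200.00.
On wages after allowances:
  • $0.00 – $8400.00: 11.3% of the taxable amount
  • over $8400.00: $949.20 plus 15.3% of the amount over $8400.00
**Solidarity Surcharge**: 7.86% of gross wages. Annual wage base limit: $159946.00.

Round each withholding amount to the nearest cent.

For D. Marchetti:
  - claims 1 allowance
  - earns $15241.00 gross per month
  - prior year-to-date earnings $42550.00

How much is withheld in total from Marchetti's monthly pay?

$3163.21

Provincial Income Tax: taxable = $15241.00 − 1×$200.00 = $15041.00
  $949.20 + 15.3% × ($15041.00 − $8400.00) = $949.20 + 15.3% × $6641.00 = $1965.27
Solidarity Surcharge: 7.86% × $15241.00 = $1197.94
Total: $1965.27 + $1197.94 = $3163.21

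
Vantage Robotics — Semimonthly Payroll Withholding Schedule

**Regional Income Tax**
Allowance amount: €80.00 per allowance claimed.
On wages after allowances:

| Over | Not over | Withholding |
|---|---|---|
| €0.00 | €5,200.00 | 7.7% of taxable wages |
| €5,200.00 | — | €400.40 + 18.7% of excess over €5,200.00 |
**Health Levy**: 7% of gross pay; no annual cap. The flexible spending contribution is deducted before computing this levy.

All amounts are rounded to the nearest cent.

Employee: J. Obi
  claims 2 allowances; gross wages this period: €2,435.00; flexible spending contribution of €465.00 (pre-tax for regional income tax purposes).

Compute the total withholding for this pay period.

Regional Income Tax: taxable = €2,435.00 − €465.00 − 2×€80.00 = €1,810.00
  7.7% × €1,810.00 = €139.37
Health Levy: 7% × €1,970.00 = €137.90
Total: €139.37 + €137.90 = €277.27

€277.27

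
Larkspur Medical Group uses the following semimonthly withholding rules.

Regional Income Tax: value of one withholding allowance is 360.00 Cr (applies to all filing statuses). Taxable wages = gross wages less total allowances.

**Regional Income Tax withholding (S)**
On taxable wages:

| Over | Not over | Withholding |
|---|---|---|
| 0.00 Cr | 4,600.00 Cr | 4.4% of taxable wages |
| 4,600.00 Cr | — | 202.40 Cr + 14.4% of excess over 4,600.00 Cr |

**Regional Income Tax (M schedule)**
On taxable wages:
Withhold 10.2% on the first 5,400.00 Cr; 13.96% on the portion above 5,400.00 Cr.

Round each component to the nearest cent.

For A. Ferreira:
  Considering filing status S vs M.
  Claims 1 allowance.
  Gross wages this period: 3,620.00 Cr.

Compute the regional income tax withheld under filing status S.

143.44 Cr

Regional Income Tax (S): taxable = 3,620.00 Cr − 1×360.00 Cr = 3,260.00 Cr
  4.4% × 3,260.00 Cr = 143.44 Cr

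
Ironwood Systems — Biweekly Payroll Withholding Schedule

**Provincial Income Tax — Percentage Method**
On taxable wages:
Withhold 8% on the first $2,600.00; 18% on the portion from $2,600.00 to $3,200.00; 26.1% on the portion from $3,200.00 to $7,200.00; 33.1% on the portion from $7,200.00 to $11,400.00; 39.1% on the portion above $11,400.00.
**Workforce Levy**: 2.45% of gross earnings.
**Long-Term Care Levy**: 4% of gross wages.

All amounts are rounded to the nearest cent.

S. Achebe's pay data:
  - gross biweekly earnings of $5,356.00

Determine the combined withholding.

$1,224.18

Provincial Income Tax: taxable = $5,356.00
  $316.00 + 26.1% × ($5,356.00 − $3,200.00) = $316.00 + 26.1% × $2,156.00 = $878.72
Workforce Levy: 2.45% × $5,356.00 = $131.22
Long-Term Care Levy: 4% × $5,356.00 = $214.24
Total: $878.72 + $131.22 + $214.24 = $1,224.18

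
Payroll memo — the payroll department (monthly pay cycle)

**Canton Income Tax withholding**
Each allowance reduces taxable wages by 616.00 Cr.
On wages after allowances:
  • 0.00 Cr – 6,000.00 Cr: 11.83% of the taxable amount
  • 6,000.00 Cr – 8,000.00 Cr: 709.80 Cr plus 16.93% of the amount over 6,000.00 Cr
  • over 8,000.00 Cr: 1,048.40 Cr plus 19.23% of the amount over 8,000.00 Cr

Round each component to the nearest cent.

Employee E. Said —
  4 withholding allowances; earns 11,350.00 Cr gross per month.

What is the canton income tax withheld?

1,218.78 Cr

Canton Income Tax: taxable = 11,350.00 Cr − 4×616.00 Cr = 8,886.00 Cr
  1,048.40 Cr + 19.23% × (8,886.00 Cr − 8,000.00 Cr) = 1,048.40 Cr + 19.23% × 886.00 Cr = 1,218.78 Cr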